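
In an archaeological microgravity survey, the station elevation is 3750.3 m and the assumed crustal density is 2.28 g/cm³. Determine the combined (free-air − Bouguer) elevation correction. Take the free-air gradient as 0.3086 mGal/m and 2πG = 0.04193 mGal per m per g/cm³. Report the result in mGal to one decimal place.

798.8

Combined gradient = 0.3086 − 0.04193 × 2.28 = 0.2129996 mGal/m
Combined elevation correction = 0.2129996 × 3750.3 = 798.8 mGal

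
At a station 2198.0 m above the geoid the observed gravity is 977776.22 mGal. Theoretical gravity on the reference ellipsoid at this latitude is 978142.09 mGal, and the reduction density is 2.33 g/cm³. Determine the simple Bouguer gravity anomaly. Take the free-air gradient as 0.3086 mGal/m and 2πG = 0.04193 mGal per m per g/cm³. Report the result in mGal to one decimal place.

Free-air correction = 0.3086 × 2198.0 = 678.30 mGal
Free-air anomaly = 977776.22 − 978142.09 + (678.30) = 312.43 mGal
Bouguer slab correction = 0.04193 × 2.33 × 2198.0 = 214.74 mGal
Simple Bouguer anomaly = 312.43 − (214.74) = 97.69 mGal

97.7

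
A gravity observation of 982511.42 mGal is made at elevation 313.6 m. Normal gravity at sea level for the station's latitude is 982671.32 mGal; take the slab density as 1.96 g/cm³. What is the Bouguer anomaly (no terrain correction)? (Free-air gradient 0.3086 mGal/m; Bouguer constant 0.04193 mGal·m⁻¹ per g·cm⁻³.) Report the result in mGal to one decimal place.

-88.9

Free-air correction = 0.3086 × 313.6 = 96.78 mGal
Free-air anomaly = 982511.42 − 982671.32 + (96.78) = -63.12 mGal
Bouguer slab correction = 0.04193 × 1.96 × 313.6 = 25.77 mGal
Simple Bouguer anomaly = -63.12 − (25.77) = -88.89 mGal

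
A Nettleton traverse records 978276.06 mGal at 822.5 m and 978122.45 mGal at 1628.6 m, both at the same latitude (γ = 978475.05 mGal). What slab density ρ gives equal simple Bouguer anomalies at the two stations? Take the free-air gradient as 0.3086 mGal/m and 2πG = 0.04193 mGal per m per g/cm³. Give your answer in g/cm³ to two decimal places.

Δg_obs = 978122.45 − 978276.06 = -153.61 mGal over Δh = 1628.6 − 822.5 = 806.1 m
Equal Bouguer anomalies ⇒ Δg_obs + (0.3086 − 0.04193ρ)·Δh = 0
0.3086 − 0.04193ρ = −Δg_obs/Δh = 0.19056
ρ = (0.3086 − 0.19056) / 0.04193 = 2.82 g/cm³

2.82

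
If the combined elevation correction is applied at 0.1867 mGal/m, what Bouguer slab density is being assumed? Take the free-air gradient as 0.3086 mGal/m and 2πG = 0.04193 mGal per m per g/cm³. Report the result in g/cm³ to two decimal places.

0.1867 = 0.3086 − 0.04193 × ρ
ρ = (0.3086 − 0.1867) / 0.04193 = 2.91 g/cm³

2.91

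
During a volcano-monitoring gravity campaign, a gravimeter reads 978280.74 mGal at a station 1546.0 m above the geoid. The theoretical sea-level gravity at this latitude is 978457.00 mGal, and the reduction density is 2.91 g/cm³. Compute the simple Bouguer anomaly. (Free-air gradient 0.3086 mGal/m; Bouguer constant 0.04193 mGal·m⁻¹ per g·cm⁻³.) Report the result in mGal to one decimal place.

Free-air correction = 0.3086 × 1546.0 = 477.10 mGal
Free-air anomaly = 978280.74 − 978457.00 + (477.10) = 300.84 mGal
Bouguer slab correction = 0.04193 × 2.91 × 1546.0 = 188.64 mGal
Simple Bouguer anomaly = 300.84 − (188.64) = 112.20 mGal

112.2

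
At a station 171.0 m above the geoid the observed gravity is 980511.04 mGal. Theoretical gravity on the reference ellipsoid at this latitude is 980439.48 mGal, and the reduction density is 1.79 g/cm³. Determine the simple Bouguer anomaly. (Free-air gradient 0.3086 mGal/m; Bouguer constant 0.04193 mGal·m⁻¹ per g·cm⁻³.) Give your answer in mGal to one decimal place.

111.5

Free-air correction = 0.3086 × 171.0 = 52.77 mGal
Free-air anomaly = 980511.04 − 980439.48 + (52.77) = 124.33 mGal
Bouguer slab correction = 0.04193 × 1.79 × 171.0 = 12.83 mGal
Simple Bouguer anomaly = 124.33 − (12.83) = 111.50 mGal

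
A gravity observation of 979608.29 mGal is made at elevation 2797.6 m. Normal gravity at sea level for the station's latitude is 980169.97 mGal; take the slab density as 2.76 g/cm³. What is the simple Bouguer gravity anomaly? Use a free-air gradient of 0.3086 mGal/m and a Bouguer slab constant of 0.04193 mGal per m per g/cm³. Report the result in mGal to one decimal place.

Free-air correction = 0.3086 × 2797.6 = 863.34 mGal
Free-air anomaly = 979608.29 − 980169.97 + (863.34) = 301.66 mGal
Bouguer slab correction = 0.04193 × 2.76 × 2797.6 = 323.76 mGal
Simple Bouguer anomaly = 301.66 − (323.76) = -22.10 mGal

-22.1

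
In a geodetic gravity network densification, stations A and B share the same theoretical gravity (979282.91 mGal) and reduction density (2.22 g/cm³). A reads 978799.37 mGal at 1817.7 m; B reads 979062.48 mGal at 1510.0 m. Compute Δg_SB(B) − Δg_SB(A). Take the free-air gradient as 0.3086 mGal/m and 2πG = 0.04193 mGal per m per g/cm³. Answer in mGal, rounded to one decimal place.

196.8

Δg_SB(A) = 978799.37 − 979282.91 + 0.3086×1817.7 − 0.04193×2.22×1817.7 = -91.80 mGal
Δg_SB(B) = 979062.48 − 979282.91 + 0.3086×1510.0 − 0.04193×2.22×1510.0 = 105.00 mGal
Difference = 105.00 − (-91.80) = 196.80 mGal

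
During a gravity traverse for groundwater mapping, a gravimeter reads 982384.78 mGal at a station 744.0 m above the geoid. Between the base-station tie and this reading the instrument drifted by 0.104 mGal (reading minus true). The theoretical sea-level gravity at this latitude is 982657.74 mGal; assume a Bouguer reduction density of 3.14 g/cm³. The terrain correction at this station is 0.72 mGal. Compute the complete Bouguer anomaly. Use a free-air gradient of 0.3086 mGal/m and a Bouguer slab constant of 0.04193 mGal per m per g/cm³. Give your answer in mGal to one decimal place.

-140.7

Drift-corrected reading = 982384.78 − (0.104) = 982384.676 mGal
Free-air correction = 0.3086 × 744.0 = 229.60 mGal
Free-air anomaly = 982384.676 − 982657.74 + (229.60) = -43.464 mGal
Bouguer slab correction = 0.04193 × 3.14 × 744.0 = 97.96 mGal
Simple Bouguer anomaly = -43.464 − (97.96) = -141.424 mGal
Complete Bouguer anomaly = -141.424 + 0.72 = -140.704 mGal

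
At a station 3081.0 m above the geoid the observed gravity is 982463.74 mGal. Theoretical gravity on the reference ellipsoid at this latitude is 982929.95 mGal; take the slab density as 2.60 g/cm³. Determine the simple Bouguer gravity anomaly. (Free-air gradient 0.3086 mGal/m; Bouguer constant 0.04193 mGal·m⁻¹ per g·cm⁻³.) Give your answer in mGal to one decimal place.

Free-air correction = 0.3086 × 3081.0 = 950.80 mGal
Free-air anomaly = 982463.74 − 982929.95 + (950.80) = 484.59 mGal
Bouguer slab correction = 0.04193 × 2.60 × 3081.0 = 335.88 mGal
Simple Bouguer anomaly = 484.59 − (335.88) = 148.71 mGal

148.7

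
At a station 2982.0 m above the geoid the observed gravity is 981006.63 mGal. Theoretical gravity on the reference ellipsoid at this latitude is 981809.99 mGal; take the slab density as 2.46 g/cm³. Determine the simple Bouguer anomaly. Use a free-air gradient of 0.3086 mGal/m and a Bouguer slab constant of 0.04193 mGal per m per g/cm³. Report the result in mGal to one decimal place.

-190.7

Free-air correction = 0.3086 × 2982.0 = 920.25 mGal
Free-air anomaly = 981006.63 − 981809.99 + (920.25) = 116.89 mGal
Bouguer slab correction = 0.04193 × 2.46 × 2982.0 = 307.59 mGal
Simple Bouguer anomaly = 116.89 − (307.59) = -190.70 mGal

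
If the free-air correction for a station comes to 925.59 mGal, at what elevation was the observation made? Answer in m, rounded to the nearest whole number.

2999

h = 925.59 / 0.3086 = 2999.32 m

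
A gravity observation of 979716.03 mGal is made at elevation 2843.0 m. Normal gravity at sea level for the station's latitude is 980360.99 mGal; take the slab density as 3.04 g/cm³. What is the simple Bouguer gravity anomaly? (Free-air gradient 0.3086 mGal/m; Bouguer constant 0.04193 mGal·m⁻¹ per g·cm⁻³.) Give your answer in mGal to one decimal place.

-130.0

Free-air correction = 0.3086 × 2843.0 = 877.35 mGal
Free-air anomaly = 979716.03 − 980360.99 + (877.35) = 232.39 mGal
Bouguer slab correction = 0.04193 × 3.04 × 2843.0 = 362.39 mGal
Simple Bouguer anomaly = 232.39 − (362.39) = -130.00 mGal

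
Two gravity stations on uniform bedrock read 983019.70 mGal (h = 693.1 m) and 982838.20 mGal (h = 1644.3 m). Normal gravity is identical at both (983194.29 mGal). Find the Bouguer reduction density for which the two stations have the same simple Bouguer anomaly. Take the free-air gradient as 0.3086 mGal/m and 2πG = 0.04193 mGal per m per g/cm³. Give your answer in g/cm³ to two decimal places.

Δg_obs = 982838.20 − 983019.70 = -181.50 mGal over Δh = 1644.3 − 693.1 = 951.2 m
Equal Bouguer anomalies ⇒ Δg_obs + (0.3086 − 0.04193ρ)·Δh = 0
0.3086 − 0.04193ρ = −Δg_obs/Δh = 0.19081
ρ = (0.3086 − 0.19081) / 0.04193 = 2.81 g/cm³

2.81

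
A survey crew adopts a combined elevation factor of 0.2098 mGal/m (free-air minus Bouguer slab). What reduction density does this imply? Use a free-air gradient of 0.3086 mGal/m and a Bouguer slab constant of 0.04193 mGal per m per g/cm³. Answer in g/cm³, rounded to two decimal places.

0.2098 = 0.3086 − 0.04193 × ρ
ρ = (0.3086 − 0.2098) / 0.04193 = 2.36 g/cm³

2.36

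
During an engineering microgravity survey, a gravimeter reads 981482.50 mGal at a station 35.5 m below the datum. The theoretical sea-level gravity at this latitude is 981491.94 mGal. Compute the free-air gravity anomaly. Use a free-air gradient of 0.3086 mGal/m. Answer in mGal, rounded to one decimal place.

Free-air correction = 0.3086 × -35.5 = -10.96 mGal
Free-air anomaly = 981482.50 − 981491.94 + (-10.96) = -20.40 mGal

-20.4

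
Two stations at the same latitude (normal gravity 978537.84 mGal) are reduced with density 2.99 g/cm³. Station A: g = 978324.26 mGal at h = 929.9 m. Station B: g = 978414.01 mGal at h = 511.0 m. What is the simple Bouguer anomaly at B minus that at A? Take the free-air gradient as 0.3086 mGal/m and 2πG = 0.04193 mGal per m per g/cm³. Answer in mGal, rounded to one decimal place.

13.0

Δg_SB(A) = 978324.26 − 978537.84 + 0.3086×929.9 − 0.04193×2.99×929.9 = -43.20 mGal
Δg_SB(B) = 978414.01 − 978537.84 + 0.3086×511.0 − 0.04193×2.99×511.0 = -30.20 mGal
Difference = -30.20 − (-43.20) = 13.00 mGal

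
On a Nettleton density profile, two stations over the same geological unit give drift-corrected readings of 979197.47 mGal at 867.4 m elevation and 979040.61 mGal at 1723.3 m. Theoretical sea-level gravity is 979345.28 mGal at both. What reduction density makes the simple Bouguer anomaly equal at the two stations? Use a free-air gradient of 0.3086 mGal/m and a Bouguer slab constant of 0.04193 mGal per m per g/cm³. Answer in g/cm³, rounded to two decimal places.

Δg_obs = 979040.61 − 979197.47 = -156.86 mGal over Δh = 1723.3 − 867.4 = 855.9 m
Equal Bouguer anomalies ⇒ Δg_obs + (0.3086 − 0.04193ρ)·Δh = 0
0.3086 − 0.04193ρ = −Δg_obs/Δh = 0.18327
ρ = (0.3086 − 0.18327) / 0.04193 = 2.99 g/cm³

2.99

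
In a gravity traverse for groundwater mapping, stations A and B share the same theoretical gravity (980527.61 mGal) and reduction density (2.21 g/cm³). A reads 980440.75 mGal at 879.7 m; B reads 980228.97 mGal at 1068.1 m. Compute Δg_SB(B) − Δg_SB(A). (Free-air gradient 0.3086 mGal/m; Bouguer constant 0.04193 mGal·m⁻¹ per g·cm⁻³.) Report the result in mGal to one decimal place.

Δg_SB(A) = 980440.75 − 980527.61 + 0.3086×879.7 − 0.04193×2.21×879.7 = 103.10 mGal
Δg_SB(B) = 980228.97 − 980527.61 + 0.3086×1068.1 − 0.04193×2.21×1068.1 = -68.00 mGal
Difference = -68.00 − (103.10) = -171.10 mGal

-171.1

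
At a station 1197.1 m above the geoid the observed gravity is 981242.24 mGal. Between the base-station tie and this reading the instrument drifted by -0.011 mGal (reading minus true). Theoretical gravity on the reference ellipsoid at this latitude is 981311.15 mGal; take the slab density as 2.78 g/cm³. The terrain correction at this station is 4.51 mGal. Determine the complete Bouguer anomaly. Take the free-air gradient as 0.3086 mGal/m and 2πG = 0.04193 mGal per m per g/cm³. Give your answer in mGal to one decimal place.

Drift-corrected reading = 981242.24 − (-0.011) = 981242.251 mGal
Free-air correction = 0.3086 × 1197.1 = 369.43 mGal
Free-air anomaly = 981242.251 − 981311.15 + (369.43) = 300.531 mGal
Bouguer slab correction = 0.04193 × 2.78 × 1197.1 = 139.54 mGal
Simple Bouguer anomaly = 300.531 − (139.54) = 160.991 mGal
Complete Bouguer anomaly = 160.991 + 4.51 = 165.501 mGal

165.5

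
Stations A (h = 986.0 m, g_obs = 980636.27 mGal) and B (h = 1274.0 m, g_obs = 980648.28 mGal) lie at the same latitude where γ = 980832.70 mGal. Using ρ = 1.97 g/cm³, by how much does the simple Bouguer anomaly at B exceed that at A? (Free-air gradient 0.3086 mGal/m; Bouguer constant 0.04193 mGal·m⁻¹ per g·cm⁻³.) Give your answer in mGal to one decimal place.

Δg_SB(A) = 980636.27 − 980832.70 + 0.3086×986.0 − 0.04193×1.97×986.0 = 26.40 mGal
Δg_SB(B) = 980648.28 − 980832.70 + 0.3086×1274.0 − 0.04193×1.97×1274.0 = 103.50 mGal
Difference = 103.50 − (26.40) = 77.10 mGal

77.1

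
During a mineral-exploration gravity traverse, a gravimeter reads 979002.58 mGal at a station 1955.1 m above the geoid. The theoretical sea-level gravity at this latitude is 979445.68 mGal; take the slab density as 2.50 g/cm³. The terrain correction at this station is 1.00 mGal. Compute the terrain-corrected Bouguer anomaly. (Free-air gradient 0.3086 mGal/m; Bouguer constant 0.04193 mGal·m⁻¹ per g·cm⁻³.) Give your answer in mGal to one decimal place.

-43.7

Free-air correction = 0.3086 × 1955.1 = 603.34 mGal
Free-air anomaly = 979002.58 − 979445.68 + (603.34) = 160.24 mGal
Bouguer slab correction = 0.04193 × 2.50 × 1955.1 = 204.94 mGal
Simple Bouguer anomaly = 160.24 − (204.94) = -44.70 mGal
Complete Bouguer anomaly = -44.70 + 1.00 = -43.70 mGal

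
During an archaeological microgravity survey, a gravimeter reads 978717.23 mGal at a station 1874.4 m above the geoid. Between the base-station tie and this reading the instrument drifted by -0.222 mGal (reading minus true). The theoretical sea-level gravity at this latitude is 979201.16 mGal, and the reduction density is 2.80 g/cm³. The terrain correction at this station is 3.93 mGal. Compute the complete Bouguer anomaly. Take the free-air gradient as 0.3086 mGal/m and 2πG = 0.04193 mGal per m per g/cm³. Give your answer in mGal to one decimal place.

Drift-corrected reading = 978717.23 − (-0.222) = 978717.452 mGal
Free-air correction = 0.3086 × 1874.4 = 578.44 mGal
Free-air anomaly = 978717.452 − 979201.16 + (578.44) = 94.732 mGal
Bouguer slab correction = 0.04193 × 2.80 × 1874.4 = 220.06 mGal
Simple Bouguer anomaly = 94.732 − (220.06) = -125.328 mGal
Complete Bouguer anomaly = -125.328 + 3.93 = -121.398 mGal

-121.4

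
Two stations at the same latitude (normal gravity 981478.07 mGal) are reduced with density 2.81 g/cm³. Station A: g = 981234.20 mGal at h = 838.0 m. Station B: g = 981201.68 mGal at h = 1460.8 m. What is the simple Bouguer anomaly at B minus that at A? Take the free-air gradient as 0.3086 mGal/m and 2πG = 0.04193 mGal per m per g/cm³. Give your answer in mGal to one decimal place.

86.3

Δg_SB(A) = 981234.20 − 981478.07 + 0.3086×838.0 − 0.04193×2.81×838.0 = -84.00 mGal
Δg_SB(B) = 981201.68 − 981478.07 + 0.3086×1460.8 − 0.04193×2.81×1460.8 = 2.30 mGal
Difference = 2.30 − (-84.00) = 86.30 mGal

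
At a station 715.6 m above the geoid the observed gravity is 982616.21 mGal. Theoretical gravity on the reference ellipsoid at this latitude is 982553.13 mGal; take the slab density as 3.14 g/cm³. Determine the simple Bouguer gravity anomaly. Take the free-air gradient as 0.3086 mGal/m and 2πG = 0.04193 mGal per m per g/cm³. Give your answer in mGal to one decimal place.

189.7

Free-air correction = 0.3086 × 715.6 = 220.83 mGal
Free-air anomaly = 982616.21 − 982553.13 + (220.83) = 283.91 mGal
Bouguer slab correction = 0.04193 × 3.14 × 715.6 = 94.22 mGal
Simple Bouguer anomaly = 283.91 − (94.22) = 189.69 mGal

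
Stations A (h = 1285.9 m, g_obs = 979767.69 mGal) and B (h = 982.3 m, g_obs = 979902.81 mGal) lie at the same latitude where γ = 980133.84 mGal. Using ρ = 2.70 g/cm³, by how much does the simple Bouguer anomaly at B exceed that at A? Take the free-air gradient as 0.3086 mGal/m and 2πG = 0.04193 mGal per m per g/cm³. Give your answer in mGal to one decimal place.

Δg_SB(A) = 979767.69 − 980133.84 + 0.3086×1285.9 − 0.04193×2.70×1285.9 = -114.90 mGal
Δg_SB(B) = 979902.81 − 980133.84 + 0.3086×982.3 − 0.04193×2.70×982.3 = -39.10 mGal
Difference = -39.10 − (-114.90) = 75.80 mGal

75.8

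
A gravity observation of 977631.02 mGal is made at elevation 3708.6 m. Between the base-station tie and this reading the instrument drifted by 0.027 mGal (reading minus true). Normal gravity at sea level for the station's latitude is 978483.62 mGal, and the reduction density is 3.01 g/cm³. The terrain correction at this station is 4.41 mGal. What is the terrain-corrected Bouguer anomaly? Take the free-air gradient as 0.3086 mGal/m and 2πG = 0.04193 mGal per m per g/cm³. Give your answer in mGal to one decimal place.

Drift-corrected reading = 977631.02 − (0.027) = 977630.993 mGal
Free-air correction = 0.3086 × 3708.6 = 1144.47 mGal
Free-air anomaly = 977630.993 − 978483.62 + (1144.47) = 291.843 mGal
Bouguer slab correction = 0.04193 × 3.01 × 3708.6 = 468.06 mGal
Simple Bouguer anomaly = 291.843 − (468.06) = -176.217 mGal
Complete Bouguer anomaly = -176.217 + 4.41 = -171.807 mGal

-171.8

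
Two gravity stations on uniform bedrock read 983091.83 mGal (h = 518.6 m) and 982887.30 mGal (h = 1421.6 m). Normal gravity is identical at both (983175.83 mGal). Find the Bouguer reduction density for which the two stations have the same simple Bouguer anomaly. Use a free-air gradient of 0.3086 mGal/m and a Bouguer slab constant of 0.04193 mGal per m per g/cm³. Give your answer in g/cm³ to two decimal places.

1.96

Δg_obs = 982887.30 − 983091.83 = -204.53 mGal over Δh = 1421.6 − 518.6 = 903.0 m
Equal Bouguer anomalies ⇒ Δg_obs + (0.3086 − 0.04193ρ)·Δh = 0
0.3086 − 0.04193ρ = −Δg_obs/Δh = 0.22650
ρ = (0.3086 − 0.22650) / 0.04193 = 1.96 g/cm³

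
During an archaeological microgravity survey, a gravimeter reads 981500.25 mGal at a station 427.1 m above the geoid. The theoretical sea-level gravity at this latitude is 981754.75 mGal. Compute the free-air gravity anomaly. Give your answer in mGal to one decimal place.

Free-air correction = 0.3086 × 427.1 = 131.80 mGal
Free-air anomaly = 981500.25 − 981754.75 + (131.80) = -122.70 mGal

-122.7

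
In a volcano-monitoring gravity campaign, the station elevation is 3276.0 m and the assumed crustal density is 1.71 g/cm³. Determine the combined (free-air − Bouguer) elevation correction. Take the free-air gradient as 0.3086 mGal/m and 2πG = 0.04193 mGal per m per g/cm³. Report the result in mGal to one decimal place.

776.1

Combined gradient = 0.3086 − 0.04193 × 1.71 = 0.2368997 mGal/m
Combined elevation correction = 0.2368997 × 3276.0 = 776.1 mGal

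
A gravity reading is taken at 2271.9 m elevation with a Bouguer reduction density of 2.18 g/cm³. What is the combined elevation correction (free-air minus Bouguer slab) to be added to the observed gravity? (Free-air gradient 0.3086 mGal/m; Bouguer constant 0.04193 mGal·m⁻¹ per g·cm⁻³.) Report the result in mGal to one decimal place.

Combined gradient = 0.3086 − 0.04193 × 2.18 = 0.2171926 mGal/m
Combined elevation correction = 0.2171926 × 2271.9 = 493.4 mGal

493.4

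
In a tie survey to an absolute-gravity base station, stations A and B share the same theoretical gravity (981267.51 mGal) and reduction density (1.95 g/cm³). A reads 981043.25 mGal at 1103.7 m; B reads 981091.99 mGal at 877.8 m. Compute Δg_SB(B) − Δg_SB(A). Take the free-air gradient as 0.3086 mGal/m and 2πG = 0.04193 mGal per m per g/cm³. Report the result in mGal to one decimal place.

Δg_SB(A) = 981043.25 − 981267.51 + 0.3086×1103.7 − 0.04193×1.95×1103.7 = 26.10 mGal
Δg_SB(B) = 981091.99 − 981267.51 + 0.3086×877.8 − 0.04193×1.95×877.8 = 23.60 mGal
Difference = 23.60 − (26.10) = -2.50 mGal

-2.5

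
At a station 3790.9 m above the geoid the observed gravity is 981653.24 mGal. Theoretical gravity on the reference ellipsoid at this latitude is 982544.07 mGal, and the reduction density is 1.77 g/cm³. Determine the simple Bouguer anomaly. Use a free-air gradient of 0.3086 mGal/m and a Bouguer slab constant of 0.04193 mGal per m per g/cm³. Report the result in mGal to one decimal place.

Free-air correction = 0.3086 × 3790.9 = 1169.87 mGal
Free-air anomaly = 981653.24 − 982544.07 + (1169.87) = 279.04 mGal
Bouguer slab correction = 0.04193 × 1.77 × 3790.9 = 281.35 mGal
Simple Bouguer anomaly = 279.04 − (281.35) = -2.31 mGal

-2.3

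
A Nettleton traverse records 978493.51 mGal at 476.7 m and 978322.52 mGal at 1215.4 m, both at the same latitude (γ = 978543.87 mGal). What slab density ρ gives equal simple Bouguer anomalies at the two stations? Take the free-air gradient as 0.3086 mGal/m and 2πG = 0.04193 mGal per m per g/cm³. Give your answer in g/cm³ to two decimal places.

1.84

Δg_obs = 978322.52 − 978493.51 = -170.99 mGal over Δh = 1215.4 − 476.7 = 738.7 m
Equal Bouguer anomalies ⇒ Δg_obs + (0.3086 − 0.04193ρ)·Δh = 0
0.3086 − 0.04193ρ = −Δg_obs/Δh = 0.23147
ρ = (0.3086 − 0.23147) / 0.04193 = 1.84 g/cm³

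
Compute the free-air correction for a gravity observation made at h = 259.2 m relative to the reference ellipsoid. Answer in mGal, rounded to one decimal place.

80.0

Free-air correction = 0.3086 × 259.2 = 80.0 mGal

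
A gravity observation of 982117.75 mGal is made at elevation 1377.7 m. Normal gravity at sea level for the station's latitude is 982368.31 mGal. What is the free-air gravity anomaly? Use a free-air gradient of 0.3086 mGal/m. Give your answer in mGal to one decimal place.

174.6

Free-air correction = 0.3086 × 1377.7 = 425.16 mGal
Free-air anomaly = 982117.75 − 982368.31 + (425.16) = 174.60 mGal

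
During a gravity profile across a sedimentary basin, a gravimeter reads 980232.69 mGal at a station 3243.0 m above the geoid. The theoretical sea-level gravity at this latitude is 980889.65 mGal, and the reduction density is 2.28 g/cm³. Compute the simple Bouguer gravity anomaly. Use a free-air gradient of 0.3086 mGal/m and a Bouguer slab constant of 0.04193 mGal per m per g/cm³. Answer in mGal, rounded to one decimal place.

33.8

Free-air correction = 0.3086 × 3243.0 = 1000.79 mGal
Free-air anomaly = 980232.69 − 980889.65 + (1000.79) = 343.83 mGal
Bouguer slab correction = 0.04193 × 2.28 × 3243.0 = 310.03 mGal
Simple Bouguer anomaly = 343.83 − (310.03) = 33.80 mGal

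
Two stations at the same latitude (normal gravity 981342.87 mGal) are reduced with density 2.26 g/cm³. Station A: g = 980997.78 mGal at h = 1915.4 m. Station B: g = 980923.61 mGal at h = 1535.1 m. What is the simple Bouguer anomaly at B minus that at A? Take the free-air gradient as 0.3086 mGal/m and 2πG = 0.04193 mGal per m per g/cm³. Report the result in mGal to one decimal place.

-155.5

Δg_SB(A) = 980997.78 − 981342.87 + 0.3086×1915.4 − 0.04193×2.26×1915.4 = 64.50 mGal
Δg_SB(B) = 980923.61 − 981342.87 + 0.3086×1535.1 − 0.04193×2.26×1535.1 = -91.00 mGal
Difference = -91.00 − (64.50) = -155.50 mGal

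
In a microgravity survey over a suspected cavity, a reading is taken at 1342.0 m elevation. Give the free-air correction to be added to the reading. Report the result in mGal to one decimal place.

Free-air correction = 0.3086 × 1342.0 = 414.1 mGal

414.1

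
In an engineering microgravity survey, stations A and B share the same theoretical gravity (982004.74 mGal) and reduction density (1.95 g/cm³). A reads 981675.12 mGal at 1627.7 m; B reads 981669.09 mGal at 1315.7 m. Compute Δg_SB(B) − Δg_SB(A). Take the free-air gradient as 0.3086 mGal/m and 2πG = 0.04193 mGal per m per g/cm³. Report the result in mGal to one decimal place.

-76.8

Δg_SB(A) = 981675.12 − 982004.74 + 0.3086×1627.7 − 0.04193×1.95×1627.7 = 39.60 mGal
Δg_SB(B) = 981669.09 − 982004.74 + 0.3086×1315.7 − 0.04193×1.95×1315.7 = -37.20 mGal
Difference = -37.20 − (39.60) = -76.80 mGal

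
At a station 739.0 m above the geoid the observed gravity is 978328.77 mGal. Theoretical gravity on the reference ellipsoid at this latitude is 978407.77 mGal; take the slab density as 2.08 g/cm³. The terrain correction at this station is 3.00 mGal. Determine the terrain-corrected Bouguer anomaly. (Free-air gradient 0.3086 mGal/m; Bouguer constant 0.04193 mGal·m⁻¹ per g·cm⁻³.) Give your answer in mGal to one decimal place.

Free-air correction = 0.3086 × 739.0 = 228.06 mGal
Free-air anomaly = 978328.77 − 978407.77 + (228.06) = 149.06 mGal
Bouguer slab correction = 0.04193 × 2.08 × 739.0 = 64.45 mGal
Simple Bouguer anomaly = 149.06 − (64.45) = 84.61 mGal
Complete Bouguer anomaly = 84.61 + 3.00 = 87.61 mGal

87.6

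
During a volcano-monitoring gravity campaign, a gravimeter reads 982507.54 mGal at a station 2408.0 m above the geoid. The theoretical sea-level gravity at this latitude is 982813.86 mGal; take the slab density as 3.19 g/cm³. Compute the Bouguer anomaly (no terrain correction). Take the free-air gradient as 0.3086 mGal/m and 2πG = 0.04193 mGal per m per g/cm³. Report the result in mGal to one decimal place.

Free-air correction = 0.3086 × 2408.0 = 743.11 mGal
Free-air anomaly = 982507.54 − 982813.86 + (743.11) = 436.79 mGal
Bouguer slab correction = 0.04193 × 3.19 × 2408.0 = 322.09 mGal
Simple Bouguer anomaly = 436.79 − (322.09) = 114.70 mGal

114.7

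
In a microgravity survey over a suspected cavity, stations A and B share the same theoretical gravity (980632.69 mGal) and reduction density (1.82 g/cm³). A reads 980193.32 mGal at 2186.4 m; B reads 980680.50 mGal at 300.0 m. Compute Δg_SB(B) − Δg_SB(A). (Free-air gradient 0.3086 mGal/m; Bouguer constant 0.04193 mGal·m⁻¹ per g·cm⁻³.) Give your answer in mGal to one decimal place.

Δg_SB(A) = 980193.32 − 980632.69 + 0.3086×2186.4 − 0.04193×1.82×2186.4 = 68.50 mGal
Δg_SB(B) = 980680.50 − 980632.69 + 0.3086×300.0 − 0.04193×1.82×300.0 = 117.50 mGal
Difference = 117.50 − (68.50) = 49.00 mGal

49.0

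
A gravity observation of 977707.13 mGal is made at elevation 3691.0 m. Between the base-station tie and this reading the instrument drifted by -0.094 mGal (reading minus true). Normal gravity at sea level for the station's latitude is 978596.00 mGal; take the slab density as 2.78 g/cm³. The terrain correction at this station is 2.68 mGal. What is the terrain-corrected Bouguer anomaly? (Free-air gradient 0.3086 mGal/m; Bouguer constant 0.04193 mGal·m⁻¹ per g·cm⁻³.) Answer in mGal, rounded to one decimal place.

Drift-corrected reading = 977707.13 − (-0.094) = 977707.224 mGal
Free-air correction = 0.3086 × 3691.0 = 1139.04 mGal
Free-air anomaly = 977707.224 − 978596.00 + (1139.04) = 250.264 mGal
Bouguer slab correction = 0.04193 × 2.78 × 3691.0 = 430.24 mGal
Simple Bouguer anomaly = 250.264 − (430.24) = -179.976 mGal
Complete Bouguer anomaly = -179.976 + 2.68 = -177.296 mGal

-177.3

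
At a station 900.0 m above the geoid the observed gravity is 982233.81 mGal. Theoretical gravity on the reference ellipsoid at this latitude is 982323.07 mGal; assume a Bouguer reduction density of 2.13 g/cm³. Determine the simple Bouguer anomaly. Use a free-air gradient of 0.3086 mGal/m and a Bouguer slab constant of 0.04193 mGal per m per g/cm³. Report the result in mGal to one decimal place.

108.1

Free-air correction = 0.3086 × 900.0 = 277.74 mGal
Free-air anomaly = 982233.81 − 982323.07 + (277.74) = 188.48 mGal
Bouguer slab correction = 0.04193 × 2.13 × 900.0 = 80.38 mGal
Simple Bouguer anomaly = 188.48 − (80.38) = 108.10 mGal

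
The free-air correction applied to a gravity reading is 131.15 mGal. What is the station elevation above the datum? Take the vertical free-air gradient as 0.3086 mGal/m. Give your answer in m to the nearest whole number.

425

h = 131.15 / 0.3086 = 424.98 m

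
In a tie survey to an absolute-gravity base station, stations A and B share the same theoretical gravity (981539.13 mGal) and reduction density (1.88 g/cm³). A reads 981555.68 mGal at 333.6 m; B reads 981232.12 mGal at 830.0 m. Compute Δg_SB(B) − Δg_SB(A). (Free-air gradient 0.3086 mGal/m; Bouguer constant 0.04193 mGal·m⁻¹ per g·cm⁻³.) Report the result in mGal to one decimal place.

Δg_SB(A) = 981555.68 − 981539.13 + 0.3086×333.6 − 0.04193×1.88×333.6 = 93.20 mGal
Δg_SB(B) = 981232.12 − 981539.13 + 0.3086×830.0 − 0.04193×1.88×830.0 = -116.30 mGal
Difference = -116.30 − (93.20) = -209.50 mGal

-209.5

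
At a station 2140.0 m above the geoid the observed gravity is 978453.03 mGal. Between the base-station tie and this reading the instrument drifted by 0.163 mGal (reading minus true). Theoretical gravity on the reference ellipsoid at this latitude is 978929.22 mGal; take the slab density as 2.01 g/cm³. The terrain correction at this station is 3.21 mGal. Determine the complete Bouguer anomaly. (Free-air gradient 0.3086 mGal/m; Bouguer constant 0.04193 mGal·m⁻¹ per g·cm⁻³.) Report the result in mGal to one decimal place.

Drift-corrected reading = 978453.03 − (0.163) = 978452.867 mGal
Free-air correction = 0.3086 × 2140.0 = 660.40 mGal
Free-air anomaly = 978452.867 − 978929.22 + (660.40) = 184.047 mGal
Bouguer slab correction = 0.04193 × 2.01 × 2140.0 = 180.36 mGal
Simple Bouguer anomaly = 184.047 − (180.36) = 3.687 mGal
Complete Bouguer anomaly = 3.687 + 3.21 = 6.897 mGal

6.9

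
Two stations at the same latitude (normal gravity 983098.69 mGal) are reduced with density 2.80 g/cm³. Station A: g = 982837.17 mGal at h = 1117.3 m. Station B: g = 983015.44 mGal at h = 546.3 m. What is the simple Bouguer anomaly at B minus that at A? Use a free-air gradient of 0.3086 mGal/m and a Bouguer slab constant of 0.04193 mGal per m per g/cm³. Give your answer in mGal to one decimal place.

Δg_SB(A) = 982837.17 − 983098.69 + 0.3086×1117.3 − 0.04193×2.80×1117.3 = -47.90 mGal
Δg_SB(B) = 983015.44 − 983098.69 + 0.3086×546.3 − 0.04193×2.80×546.3 = 21.20 mGal
Difference = 21.20 − (-47.90) = 69.10 mGal

69.1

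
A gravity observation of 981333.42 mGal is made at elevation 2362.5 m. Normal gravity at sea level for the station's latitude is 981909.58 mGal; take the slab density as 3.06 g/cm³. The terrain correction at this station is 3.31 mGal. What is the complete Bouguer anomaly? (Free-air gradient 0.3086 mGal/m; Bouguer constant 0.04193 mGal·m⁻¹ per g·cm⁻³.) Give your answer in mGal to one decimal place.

-146.9

Free-air correction = 0.3086 × 2362.5 = 729.07 mGal
Free-air anomaly = 981333.42 − 981909.58 + (729.07) = 152.91 mGal
Bouguer slab correction = 0.04193 × 3.06 × 2362.5 = 303.12 mGal
Simple Bouguer anomaly = 152.91 − (303.12) = -150.21 mGal
Complete Bouguer anomaly = -150.21 + 3.31 = -146.90 mGal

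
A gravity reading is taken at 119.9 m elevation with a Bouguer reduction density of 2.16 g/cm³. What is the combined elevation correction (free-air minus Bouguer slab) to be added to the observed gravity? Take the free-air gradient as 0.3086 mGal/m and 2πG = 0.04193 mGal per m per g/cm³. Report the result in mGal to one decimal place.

Combined gradient = 0.3086 − 0.04193 × 2.16 = 0.2180312 mGal/m
Combined elevation correction = 0.2180312 × 119.9 = 26.1 mGal

26.1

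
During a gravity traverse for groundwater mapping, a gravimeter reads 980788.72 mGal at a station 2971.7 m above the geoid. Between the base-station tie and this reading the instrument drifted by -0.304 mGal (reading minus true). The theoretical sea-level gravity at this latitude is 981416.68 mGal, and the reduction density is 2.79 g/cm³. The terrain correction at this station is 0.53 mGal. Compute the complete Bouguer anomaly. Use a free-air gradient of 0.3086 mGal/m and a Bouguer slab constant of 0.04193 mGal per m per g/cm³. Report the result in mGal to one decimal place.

-57.7

Drift-corrected reading = 980788.72 − (-0.304) = 980789.024 mGal
Free-air correction = 0.3086 × 2971.7 = 917.07 mGal
Free-air anomaly = 980789.024 − 981416.68 + (917.07) = 289.414 mGal
Bouguer slab correction = 0.04193 × 2.79 × 2971.7 = 347.64 mGal
Simple Bouguer anomaly = 289.414 − (347.64) = -58.226 mGal
Complete Bouguer anomaly = -58.226 + 0.53 = -57.696 mGal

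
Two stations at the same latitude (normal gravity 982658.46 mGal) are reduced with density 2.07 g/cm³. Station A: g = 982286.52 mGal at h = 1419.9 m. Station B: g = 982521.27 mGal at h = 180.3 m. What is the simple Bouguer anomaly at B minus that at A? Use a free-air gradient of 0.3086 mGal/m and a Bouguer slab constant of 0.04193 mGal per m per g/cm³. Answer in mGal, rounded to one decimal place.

Δg_SB(A) = 982286.52 − 982658.46 + 0.3086×1419.9 − 0.04193×2.07×1419.9 = -57.00 mGal
Δg_SB(B) = 982521.27 − 982658.46 + 0.3086×180.3 − 0.04193×2.07×180.3 = -97.20 mGal
Difference = -97.20 − (-57.00) = -40.20 mGal

-40.2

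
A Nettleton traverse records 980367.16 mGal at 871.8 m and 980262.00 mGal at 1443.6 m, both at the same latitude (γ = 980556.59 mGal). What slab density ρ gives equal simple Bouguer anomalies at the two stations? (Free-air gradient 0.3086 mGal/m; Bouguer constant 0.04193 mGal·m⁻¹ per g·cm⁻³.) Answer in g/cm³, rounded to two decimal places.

2.97

Δg_obs = 980262.00 − 980367.16 = -105.16 mGal over Δh = 1443.6 − 871.8 = 571.8 m
Equal Bouguer anomalies ⇒ Δg_obs + (0.3086 − 0.04193ρ)·Δh = 0
0.3086 − 0.04193ρ = −Δg_obs/Δh = 0.18391
ρ = (0.3086 − 0.18391) / 0.04193 = 2.97 g/cm³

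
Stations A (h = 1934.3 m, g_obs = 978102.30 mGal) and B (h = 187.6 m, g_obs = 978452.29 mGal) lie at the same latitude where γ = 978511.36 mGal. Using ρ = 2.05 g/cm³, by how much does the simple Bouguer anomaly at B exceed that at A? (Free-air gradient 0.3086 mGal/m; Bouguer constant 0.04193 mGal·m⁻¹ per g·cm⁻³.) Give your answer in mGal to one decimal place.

-38.9

Δg_SB(A) = 978102.30 − 978511.36 + 0.3086×1934.3 − 0.04193×2.05×1934.3 = 21.60 mGal
Δg_SB(B) = 978452.29 − 978511.36 + 0.3086×187.6 − 0.04193×2.05×187.6 = -17.30 mGal
Difference = -17.30 − (21.60) = -38.90 mGal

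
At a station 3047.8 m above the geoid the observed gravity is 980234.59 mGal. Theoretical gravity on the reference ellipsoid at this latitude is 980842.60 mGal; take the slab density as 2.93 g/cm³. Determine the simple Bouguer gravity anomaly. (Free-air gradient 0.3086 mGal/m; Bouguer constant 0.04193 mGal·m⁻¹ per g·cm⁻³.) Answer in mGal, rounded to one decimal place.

Free-air correction = 0.3086 × 3047.8 = 940.55 mGal
Free-air anomaly = 980234.59 − 980842.60 + (940.55) = 332.54 mGal
Bouguer slab correction = 0.04193 × 2.93 × 3047.8 = 374.44 mGal
Simple Bouguer anomaly = 332.54 − (374.44) = -41.90 mGal

-41.9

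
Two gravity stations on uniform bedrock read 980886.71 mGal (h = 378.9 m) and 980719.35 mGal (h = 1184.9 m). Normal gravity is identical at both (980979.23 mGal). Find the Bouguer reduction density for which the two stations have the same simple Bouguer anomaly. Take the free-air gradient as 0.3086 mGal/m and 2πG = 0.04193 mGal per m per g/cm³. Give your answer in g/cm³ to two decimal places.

2.41

Δg_obs = 980719.35 − 980886.71 = -167.36 mGal over Δh = 1184.9 − 378.9 = 806.0 m
Equal Bouguer anomalies ⇒ Δg_obs + (0.3086 − 0.04193ρ)·Δh = 0
0.3086 − 0.04193ρ = −Δg_obs/Δh = 0.20764
ρ = (0.3086 − 0.20764) / 0.04193 = 2.41 g/cm³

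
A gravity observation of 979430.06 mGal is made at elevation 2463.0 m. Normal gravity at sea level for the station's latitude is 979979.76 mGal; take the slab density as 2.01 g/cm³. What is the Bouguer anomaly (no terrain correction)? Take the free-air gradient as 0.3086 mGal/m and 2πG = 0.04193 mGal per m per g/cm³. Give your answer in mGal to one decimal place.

Free-air correction = 0.3086 × 2463.0 = 760.08 mGal
Free-air anomaly = 979430.06 − 979979.76 + (760.08) = 210.38 mGal
Bouguer slab correction = 0.04193 × 2.01 × 2463.0 = 207.58 mGal
Simple Bouguer anomaly = 210.38 − (207.58) = 2.80 mGal

2.8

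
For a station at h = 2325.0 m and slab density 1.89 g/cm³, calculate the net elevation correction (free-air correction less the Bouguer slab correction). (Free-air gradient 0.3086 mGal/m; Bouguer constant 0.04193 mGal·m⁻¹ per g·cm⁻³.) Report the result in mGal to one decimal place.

Combined gradient = 0.3086 − 0.04193 × 1.89 = 0.2293523 mGal/m
Combined elevation correction = 0.2293523 × 2325.0 = 533.2 mGal

533.2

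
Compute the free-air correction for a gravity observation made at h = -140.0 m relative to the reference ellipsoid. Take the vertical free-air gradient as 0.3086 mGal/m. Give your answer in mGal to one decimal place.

Free-air correction = 0.3086 × -140.0 = -43.2 mGal

-43.2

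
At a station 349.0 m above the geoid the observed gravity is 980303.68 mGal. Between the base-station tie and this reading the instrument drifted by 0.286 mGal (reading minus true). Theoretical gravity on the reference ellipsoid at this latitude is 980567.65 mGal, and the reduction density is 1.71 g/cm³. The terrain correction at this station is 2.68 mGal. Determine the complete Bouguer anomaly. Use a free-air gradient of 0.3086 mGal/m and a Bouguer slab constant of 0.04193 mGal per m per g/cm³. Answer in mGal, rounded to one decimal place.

Drift-corrected reading = 980303.68 − (0.286) = 980303.394 mGal
Free-air correction = 0.3086 × 349.0 = 107.70 mGal
Free-air anomaly = 980303.394 − 980567.65 + (107.70) = -156.556 mGal
Bouguer slab correction = 0.04193 × 1.71 × 349.0 = 25.02 mGal
Simple Bouguer anomaly = -156.556 − (25.02) = -181.576 mGal
Complete Bouguer anomaly = -181.576 + 2.68 = -178.896 mGal

-178.9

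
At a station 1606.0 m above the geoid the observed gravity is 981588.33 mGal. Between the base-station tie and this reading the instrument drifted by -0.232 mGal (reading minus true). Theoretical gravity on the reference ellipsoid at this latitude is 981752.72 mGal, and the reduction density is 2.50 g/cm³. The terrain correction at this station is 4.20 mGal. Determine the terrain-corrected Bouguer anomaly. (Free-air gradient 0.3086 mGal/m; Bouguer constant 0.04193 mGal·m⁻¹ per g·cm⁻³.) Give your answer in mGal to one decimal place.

Drift-corrected reading = 981588.33 − (-0.232) = 981588.562 mGal
Free-air correction = 0.3086 × 1606.0 = 495.61 mGal
Free-air anomaly = 981588.562 − 981752.72 + (495.61) = 331.452 mGal
Bouguer slab correction = 0.04193 × 2.50 × 1606.0 = 168.35 mGal
Simple Bouguer anomaly = 331.452 − (168.35) = 163.102 mGal
Complete Bouguer anomaly = 163.102 + 4.20 = 167.302 mGal

167.3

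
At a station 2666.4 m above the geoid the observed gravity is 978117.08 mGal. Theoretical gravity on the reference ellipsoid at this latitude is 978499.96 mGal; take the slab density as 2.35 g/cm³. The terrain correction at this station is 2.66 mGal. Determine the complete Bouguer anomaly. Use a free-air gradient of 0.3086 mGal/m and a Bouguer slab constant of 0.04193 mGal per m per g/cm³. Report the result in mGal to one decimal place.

Free-air correction = 0.3086 × 2666.4 = 822.85 mGal
Free-air anomaly = 978117.08 − 978499.96 + (822.85) = 439.97 mGal
Bouguer slab correction = 0.04193 × 2.35 × 2666.4 = 262.74 mGal
Simple Bouguer anomaly = 439.97 − (262.74) = 177.23 mGal
Complete Bouguer anomaly = 177.23 + 2.66 = 179.89 mGal

179.9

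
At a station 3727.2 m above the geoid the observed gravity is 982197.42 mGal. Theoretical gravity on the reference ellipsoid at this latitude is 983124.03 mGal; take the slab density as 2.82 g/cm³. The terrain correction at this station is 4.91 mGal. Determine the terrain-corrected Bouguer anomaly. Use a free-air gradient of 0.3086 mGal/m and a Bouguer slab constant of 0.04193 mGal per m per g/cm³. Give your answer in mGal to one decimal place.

-212.2

Free-air correction = 0.3086 × 3727.2 = 1150.21 mGal
Free-air anomaly = 982197.42 − 983124.03 + (1150.21) = 223.60 mGal
Bouguer slab correction = 0.04193 × 2.82 × 3727.2 = 440.71 mGal
Simple Bouguer anomaly = 223.60 − (440.71) = -217.11 mGal
Complete Bouguer anomaly = -217.11 + 4.91 = -212.20 mGal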